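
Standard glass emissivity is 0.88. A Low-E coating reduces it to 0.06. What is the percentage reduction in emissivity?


Percentage reduction = (1 - coated/uncoated) * 100
  Ratio = 0.06 / 0.88 = 0.0682
  Reduction = (1 - 0.0682) * 100 = 93.2%

93.2%


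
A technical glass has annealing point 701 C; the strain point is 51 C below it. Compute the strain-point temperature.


Strain point = annealing point - difference:
  T_strain = 701 - 51 = 650 C

650 C


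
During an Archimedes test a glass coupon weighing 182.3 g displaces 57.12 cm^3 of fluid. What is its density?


Use the definition of density:
  rho = mass / volume
  rho = 182.3 / 57.12 = 3.192 g/cm^3

3.192 g/cm^3


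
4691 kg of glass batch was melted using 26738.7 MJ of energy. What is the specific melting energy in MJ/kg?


Rearrange E = m * s for s:
  s = E / m
  s = 26738.7 / 4691 = 5.7 MJ/kg

5.7 MJ/kg


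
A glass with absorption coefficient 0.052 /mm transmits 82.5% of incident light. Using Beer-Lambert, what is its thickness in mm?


Rearrange T = exp(-alpha * thickness):
  thickness = -ln(T) / alpha
  T = 82.5/100 = 0.825
  ln(T) = -0.19237
  -ln(T) = 0.19237
  thickness = 0.19237 / 0.052 = 3.7 mm

3.7 mm


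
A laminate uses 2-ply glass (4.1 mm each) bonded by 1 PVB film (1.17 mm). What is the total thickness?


Total thickness = glass contribution + PVB contribution
  Glass: 2 * 4.1 = 8.2 mm
  PVB: 1 * 1.17 = 1.17 mm
  Total = 8.2 + 1.17 = 9.37 mm

9.37 mm


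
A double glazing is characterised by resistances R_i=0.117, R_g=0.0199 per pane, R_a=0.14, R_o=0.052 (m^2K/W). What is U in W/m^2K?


Total thermal resistance (series):
  R_total = R_in + R_glass + R_air + R_glass + R_out
  R_total = 0.117 + 0.0199 + 0.14 + 0.0199 + 0.052 = 0.3488 m^2K/W
U-value = 1 / R_total = 1 / 0.3488 = 2.867 W/m^2K

2.867 W/m^2K


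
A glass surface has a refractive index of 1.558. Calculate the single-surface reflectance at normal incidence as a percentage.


Fresnel reflectance at normal incidence:
  R = ((n - 1)/(n + 1))^2
  (n - 1)/(n + 1) = (1.558 - 1)/(1.558 + 1) = 0.218139
  R = 0.218139^2 = 0.0475846
  R(%) = 0.0475846 * 100 = 4.758%

4.758%


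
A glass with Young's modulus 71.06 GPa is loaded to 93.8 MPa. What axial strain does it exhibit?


Rearrange E = sigma / epsilon:
  epsilon = sigma / E
  E (MPa) = 71.06 * 1000 = 71060
  epsilon = 93.8 / 71060 = 0.00132

0.00132


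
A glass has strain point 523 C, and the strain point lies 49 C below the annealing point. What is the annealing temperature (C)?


T_anneal = T_strain + gap:
  T_anneal = 523 + 49 = 572 C

572 C


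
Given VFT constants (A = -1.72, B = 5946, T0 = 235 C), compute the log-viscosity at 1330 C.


VFT equation: log(eta) = A + B / (T - T0)
  T - T0 = 1330 - 235 = 1095
  B / (T - T0) = 5946 / 1095 = 5.43
  log(eta) = -1.72 + 5.43 = 3.71

3.71


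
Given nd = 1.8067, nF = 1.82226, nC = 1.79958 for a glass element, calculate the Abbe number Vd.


Abbe number formula: Vd = (nd - 1) / (nF - nC)
  nd - 1 = 1.8067 - 1 = 0.8067
  nF - nC = 1.82226 - 1.79958 = 0.02268
  Vd = 0.8067 / 0.02268 = 35.57

35.57


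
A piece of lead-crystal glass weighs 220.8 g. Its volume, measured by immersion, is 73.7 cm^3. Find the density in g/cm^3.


Use the definition of density:
  rho = mass / volume
  rho = 220.8 / 73.7 = 2.996 g/cm^3

2.996 g/cm^3


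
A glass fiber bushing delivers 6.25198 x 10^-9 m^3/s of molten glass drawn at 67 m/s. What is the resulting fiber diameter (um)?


Cross-sectional area from continuity:
  A = Q / v = 6.25198 x 10^-9 / 67 = 9.331313 x 10^-11 m^2
Diameter from circular cross-section:
  d = sqrt(4A / pi) * 10^6 (m -> um)
  d = sqrt(4 * 9.331313 x 10^-11 / pi) * 10^6 = 10.9 um

10.9 um


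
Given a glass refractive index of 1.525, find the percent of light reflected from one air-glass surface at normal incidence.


Fresnel reflectance at normal incidence:
  R = ((n - 1)/(n + 1))^2
  (n - 1)/(n + 1) = (1.525 - 1)/(1.525 + 1) = 0.207921
  R = 0.207921^2 = 0.0432311
  R(%) = 0.0432311 * 100 = 4.323%

4.323%


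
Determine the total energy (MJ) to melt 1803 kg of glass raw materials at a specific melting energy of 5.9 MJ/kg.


Total energy = mass * specific energy
  E = 1803 * 5.9 = 10637.7 MJ

10637.7 MJ


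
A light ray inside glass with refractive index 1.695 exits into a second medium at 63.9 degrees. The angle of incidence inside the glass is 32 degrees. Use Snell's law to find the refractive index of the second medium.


Apply Snell's law: n1 * sin(theta1) = n2 * sin(theta2)
  n2 = n1 * sin(theta1) / sin(theta2)
  sin(32) = 0.529919
  sin(63.9) = 0.898028
  n2 = 1.695 * 0.529919 / 0.898028 = 1.0002

1.0002


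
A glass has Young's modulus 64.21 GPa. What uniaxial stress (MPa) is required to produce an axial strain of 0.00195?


Rearrange E = sigma / epsilon:
  sigma = E * epsilon
  E (MPa) = 64.21 * 1000 = 64210
  sigma = 64210 * 0.00195 = 125.21 MPa

125.21 MPa


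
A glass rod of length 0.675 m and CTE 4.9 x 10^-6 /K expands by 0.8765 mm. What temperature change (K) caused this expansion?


Rearrange dL = alpha * L0 * dT for dT:
  dT = dL / (alpha * L0)
  dL (m) = 0.8765 / 1000 = 0.0008765
  dT = 0.0008765 / ((4.9 x 10^-6) * 0.675) = 265.0 K

265.0 K


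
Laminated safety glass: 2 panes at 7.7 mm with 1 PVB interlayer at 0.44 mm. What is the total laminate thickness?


Total thickness = glass contribution + PVB contribution
  Glass: 2 * 7.7 = 15.4 mm
  PVB: 1 * 0.44 = 0.44 mm
  Total = 15.4 + 0.44 = 15.84 mm

15.84 mm


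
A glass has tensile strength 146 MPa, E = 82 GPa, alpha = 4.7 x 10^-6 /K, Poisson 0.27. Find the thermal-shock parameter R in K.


Thermal shock resistance: R = sigma * (1 - nu) / (E * alpha)
  Numerator = 146 * (1 - 0.27) = 106.58
  Denominator = 82 * 1000 * (4.7 x 10^-6) = 0.3854
  R = 106.58 / 0.3854 = 276.5 K

276.5 K


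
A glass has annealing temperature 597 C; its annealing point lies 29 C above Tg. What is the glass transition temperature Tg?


Rearrange T_anneal = Tg + offset for Tg:
  Tg = T_anneal - offset = 597 - 29 = 568 C

568 C


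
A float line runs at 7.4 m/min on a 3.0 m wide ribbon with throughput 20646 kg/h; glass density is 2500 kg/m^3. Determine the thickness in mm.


Ribbon cross-section from mass balance:
  Volume rate = throughput / density = 20646 / 2500 = 8.2584 m^3/h
  thickness = volume rate / (speed * 60 * width), i.e.
  thickness = throughput / (60 * speed * width * density) * 1000
  thickness = 20646 / (60 * 7.4 * 3.0 * 2500) * 1000 = 6.2 mm

6.2 mm


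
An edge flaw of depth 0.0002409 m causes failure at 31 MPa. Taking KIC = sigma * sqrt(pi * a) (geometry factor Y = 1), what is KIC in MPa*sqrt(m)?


Fracture toughness: KIC = sigma * sqrt(pi * a)
  pi * a = pi * 0.0002409 = 0.00075681
  sqrt(pi * a) = 0.02751
  KIC = 31 * 0.02751 = 0.853 MPa*sqrt(m)

0.853 MPa*sqrt(m)


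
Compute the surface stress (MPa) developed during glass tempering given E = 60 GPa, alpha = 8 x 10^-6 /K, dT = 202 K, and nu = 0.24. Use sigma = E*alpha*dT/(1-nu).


Tempering stress: sigma = E * alpha * dT / (1 - nu)
  E (MPa) = 60 * 1000 = 60000
  Numerator = 60000 * (8 x 10^-6) * 202 = 96.96
  Denominator = 1 - 0.24 = 0.76
  sigma = 96.96 / 0.76 = 127.6 MPa

127.6 MPa


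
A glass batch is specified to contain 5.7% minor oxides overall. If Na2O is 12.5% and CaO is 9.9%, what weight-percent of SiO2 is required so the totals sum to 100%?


Known pieces sum to 100%:
  SiO2 = 100 - (others + Na2O + CaO)
  SiO2 = 100 - (5.7 + 12.5 + 9.9) = 71.9%

71.9%


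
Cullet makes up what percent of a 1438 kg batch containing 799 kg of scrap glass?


Cullet ratio = (cullet mass / total batch mass) * 100
  Ratio = 799 / 1438 * 100 = 55.56%

55.56%


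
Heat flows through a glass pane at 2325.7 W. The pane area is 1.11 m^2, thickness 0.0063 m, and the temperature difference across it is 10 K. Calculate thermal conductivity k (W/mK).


Fourier's law rearranged: k = Q * t / (A * dT)
  Numerator = 2325.7 * 0.0063 = 14.65191
  Denominator = 1.11 * 10 = 11.1
  k = 14.65191 / 11.1 = 1.32 W/mK

1.32 W/mK


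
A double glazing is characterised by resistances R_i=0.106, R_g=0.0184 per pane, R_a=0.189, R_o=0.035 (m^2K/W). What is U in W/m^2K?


Total thermal resistance (series):
  R_total = R_in + R_glass + R_air + R_glass + R_out
  R_total = 0.106 + 0.0184 + 0.189 + 0.0184 + 0.035 = 0.3668 m^2K/W
U-value = 1 / R_total = 1 / 0.3668 = 2.726 W/m^2K

2.726 W/m^2K


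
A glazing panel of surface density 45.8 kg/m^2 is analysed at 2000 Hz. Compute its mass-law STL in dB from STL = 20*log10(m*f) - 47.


Mass law: STL = 20 * log10(m * f) - 47
  m * f = 45.8 * 2000 = 91600
  log10(91600) = 4.9619
  STL = 20 * 4.9619 - 47 = 99.238 - 47 = 52.2 dB

52.2 dB


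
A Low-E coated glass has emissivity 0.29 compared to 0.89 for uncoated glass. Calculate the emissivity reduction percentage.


Percentage reduction = (1 - coated/uncoated) * 100
  Ratio = 0.29 / 0.89 = 0.3258
  Reduction = (1 - 0.3258) * 100 = 67.4%

67.4%


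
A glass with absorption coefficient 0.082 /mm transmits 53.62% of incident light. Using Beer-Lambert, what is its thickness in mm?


Rearrange T = exp(-alpha * thickness):
  thickness = -ln(T) / alpha
  T = 53.62/100 = 0.5362
  ln(T) = -0.62325
  -ln(T) = 0.62325
  thickness = 0.62325 / 0.082 = 7.6 mm

7.6 mm


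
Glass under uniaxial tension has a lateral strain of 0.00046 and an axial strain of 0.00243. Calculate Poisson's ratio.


Poisson's ratio: nu = lateral strain / axial strain
  nu = 0.00046 / 0.00243 = 0.1893

0.1893


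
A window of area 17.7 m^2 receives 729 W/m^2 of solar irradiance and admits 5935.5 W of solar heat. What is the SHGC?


Rearrange Q = Area * SHGC * Irradiance:
  SHGC = Q / (Area * Irradiance)
  SHGC = 5935.5 / (17.7 * 729) = 0.46

0.46


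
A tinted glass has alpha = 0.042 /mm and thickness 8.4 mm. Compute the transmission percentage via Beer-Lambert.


Beer-Lambert law: T = exp(-alpha * thickness)
  exponent = -0.042 * 8.4 = -0.3528
  T = exp(-0.3528) = 0.7027
  Percentage = 0.7027 * 100 = 70.27%

70.27%


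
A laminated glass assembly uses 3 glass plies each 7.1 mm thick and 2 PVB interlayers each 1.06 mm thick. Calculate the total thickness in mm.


Total thickness = glass contribution + PVB contribution
  Glass: 3 * 7.1 = 21.3 mm
  PVB: 2 * 1.06 = 2.12 mm
  Total = 21.3 + 2.12 = 23.42 mm

23.42 mm


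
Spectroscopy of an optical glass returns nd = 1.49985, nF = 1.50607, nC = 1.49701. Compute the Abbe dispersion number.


Abbe number formula: Vd = (nd - 1) / (nF - nC)
  nd - 1 = 1.49985 - 1 = 0.49985
  nF - nC = 1.50607 - 1.49701 = 0.00906
  Vd = 0.49985 / 0.00906 = 55.17

55.17


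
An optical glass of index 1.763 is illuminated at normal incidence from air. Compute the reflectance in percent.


Fresnel reflectance at normal incidence:
  R = ((n - 1)/(n + 1))^2
  (n - 1)/(n + 1) = (1.763 - 1)/(1.763 + 1) = 0.276149
  R = 0.276149^2 = 0.0762583
  R(%) = 0.0762583 * 100 = 7.626%

7.626%


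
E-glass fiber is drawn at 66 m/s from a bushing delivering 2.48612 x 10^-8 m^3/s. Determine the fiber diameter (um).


Cross-sectional area from continuity:
  A = Q / v = 2.48612 x 10^-8 / 66 = 3.766848 x 10^-10 m^2
Diameter from circular cross-section:
  d = sqrt(4A / pi) * 10^6 (m -> um)
  d = sqrt(4 * 3.766848 x 10^-10 / pi) * 10^6 = 21.9 um

21.9 um


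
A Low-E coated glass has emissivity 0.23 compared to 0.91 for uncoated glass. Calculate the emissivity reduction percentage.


Percentage reduction = (1 - coated/uncoated) * 100
  Ratio = 0.23 / 0.91 = 0.2527
  Reduction = (1 - 0.2527) * 100 = 74.7%

74.7%


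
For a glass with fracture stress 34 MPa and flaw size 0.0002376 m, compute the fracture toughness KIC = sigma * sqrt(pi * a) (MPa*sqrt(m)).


Fracture toughness: KIC = sigma * sqrt(pi * a)
  pi * a = pi * 0.0002376 = 0.000746442
  sqrt(pi * a) = 0.027321
  KIC = 34 * 0.027321 = 0.929 MPa*sqrt(m)

0.929 MPa*sqrt(m)


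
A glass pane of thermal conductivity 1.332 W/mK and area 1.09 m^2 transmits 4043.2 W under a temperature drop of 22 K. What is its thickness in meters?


Fourier's law: t = k * A * dT / Q
  t = 1.332 * 1.09 * 22 / 4043.2
  t = 31.94136 / 4043.2 = 0.0079 m

0.0079 m


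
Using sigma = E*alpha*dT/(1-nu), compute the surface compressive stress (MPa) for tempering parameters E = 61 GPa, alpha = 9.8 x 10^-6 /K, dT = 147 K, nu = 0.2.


Tempering stress: sigma = E * alpha * dT / (1 - nu)
  E (MPa) = 61 * 1000 = 61000
  Numerator = 61000 * (9.8 x 10^-6) * 147 = 87.8766
  Denominator = 1 - 0.2 = 0.8
  sigma = 87.8766 / 0.8 = 109.8 MPa

109.8 MPa


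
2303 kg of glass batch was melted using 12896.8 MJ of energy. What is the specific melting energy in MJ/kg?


Rearrange E = m * s for s:
  s = E / m
  s = 12896.8 / 2303 = 5.6 MJ/kg

5.6 MJ/kg


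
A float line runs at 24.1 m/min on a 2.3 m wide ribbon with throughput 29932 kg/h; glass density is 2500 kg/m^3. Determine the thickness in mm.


Ribbon cross-section from mass balance:
  Volume rate = throughput / density = 29932 / 2500 = 11.9728 m^3/h
  thickness = volume rate / (speed * 60 * width), i.e.
  thickness = throughput / (60 * speed * width * density) * 1000
  thickness = 29932 / (60 * 24.1 * 2.3 * 2500) * 1000 = 3.6 mm

3.6 mm


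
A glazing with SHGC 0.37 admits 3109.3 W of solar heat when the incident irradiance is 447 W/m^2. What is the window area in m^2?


Rearrange Q = Area * SHGC * Irradiance:
  Area = Q / (SHGC * Irradiance)
  Area = 3109.3 / (0.37 * 447) = 18.8 m^2

18.8 m^2


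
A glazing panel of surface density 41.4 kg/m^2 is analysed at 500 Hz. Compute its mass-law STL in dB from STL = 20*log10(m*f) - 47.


Mass law: STL = 20 * log10(m * f) - 47
  m * f = 41.4 * 500 = 20700
  log10(20700) = 4.31597
  STL = 20 * 4.31597 - 47 = 86.3194 - 47 = 39.3 dB

39.3 dB


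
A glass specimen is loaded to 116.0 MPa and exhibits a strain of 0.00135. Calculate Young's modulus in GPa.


Young's modulus: E = stress / strain
  E = 116.0 MPa / 0.00135 = 85925.93 MPa
Convert to GPa: 85925.93 / 1000 = 85.93 GPa

85.93 GPa


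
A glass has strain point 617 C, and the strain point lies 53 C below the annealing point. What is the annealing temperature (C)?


T_anneal = T_strain + gap:
  T_anneal = 617 + 53 = 670 C

670 C


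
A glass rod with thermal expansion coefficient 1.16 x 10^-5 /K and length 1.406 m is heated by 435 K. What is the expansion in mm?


Thermal expansion formula: dL = alpha * L0 * dT
  dL = (1.16 x 10^-5) * 1.406 * 435 = 0.00709468 m
Convert to mm: 0.00709468 * 1000 = 7.0947 mm

7.0947 mm


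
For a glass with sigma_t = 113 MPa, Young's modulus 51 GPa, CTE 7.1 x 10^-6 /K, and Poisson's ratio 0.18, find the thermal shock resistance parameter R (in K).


Thermal shock resistance: R = sigma * (1 - nu) / (E * alpha)
  Numerator = 113 * (1 - 0.18) = 92.66
  Denominator = 51 * 1000 * (7.1 x 10^-6) = 0.3621
  R = 92.66 / 0.3621 = 255.9 K

255.9 K


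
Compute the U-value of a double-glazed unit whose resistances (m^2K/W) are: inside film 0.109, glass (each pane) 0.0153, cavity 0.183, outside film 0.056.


Total thermal resistance (series):
  R_total = R_in + R_glass + R_air + R_glass + R_out
  R_total = 0.109 + 0.0153 + 0.183 + 0.0153 + 0.056 = 0.3786 m^2K/W
U-value = 1 / R_total = 1 / 0.3786 = 2.641 W/m^2K

2.641 W/m^2K


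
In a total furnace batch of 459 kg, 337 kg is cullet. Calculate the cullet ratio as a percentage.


Cullet ratio = (cullet mass / total batch mass) * 100
  Ratio = 337 / 459 * 100 = 73.42%

73.42%


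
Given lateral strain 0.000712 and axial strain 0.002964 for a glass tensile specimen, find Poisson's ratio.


Poisson's ratio: nu = lateral strain / axial strain
  nu = 0.000712 / 0.002964 = 0.2402

0.2402


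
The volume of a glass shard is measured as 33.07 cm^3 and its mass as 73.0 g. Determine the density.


Use the definition of density:
  rho = mass / volume
  rho = 73.0 / 33.07 = 2.207 g/cm^3

2.207 g/cm^3


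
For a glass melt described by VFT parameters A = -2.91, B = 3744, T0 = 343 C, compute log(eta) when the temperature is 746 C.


VFT equation: log(eta) = A + B / (T - T0)
  T - T0 = 746 - 343 = 403
  B / (T - T0) = 3744 / 403 = 9.29
  log(eta) = -2.91 + 9.29 = 6.38

6.38


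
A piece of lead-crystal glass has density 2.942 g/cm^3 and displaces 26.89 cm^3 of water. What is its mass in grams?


Rearrange rho = m / V:
  m = rho * V
  m = 2.942 * 26.89 = 79.11 g

79.11 g


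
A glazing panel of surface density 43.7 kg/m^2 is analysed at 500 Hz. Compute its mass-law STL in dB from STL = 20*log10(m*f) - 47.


Mass law: STL = 20 * log10(m * f) - 47
  m * f = 43.7 * 500 = 21850
  log10(21850) = 4.33945
  STL = 20 * 4.33945 - 47 = 86.789 - 47 = 39.8 dB

39.8 dB


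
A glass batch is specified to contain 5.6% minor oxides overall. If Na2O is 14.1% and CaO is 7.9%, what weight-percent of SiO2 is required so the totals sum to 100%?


Known pieces sum to 100%:
  SiO2 = 100 - (others + Na2O + CaO)
  SiO2 = 100 - (5.6 + 14.1 + 7.9) = 72.4%

72.4%


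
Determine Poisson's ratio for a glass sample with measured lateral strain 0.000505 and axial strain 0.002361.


Poisson's ratio: nu = lateral strain / axial strain
  nu = 0.000505 / 0.002361 = 0.2139

0.2139


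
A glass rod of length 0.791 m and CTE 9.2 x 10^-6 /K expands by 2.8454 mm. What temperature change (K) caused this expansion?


Rearrange dL = alpha * L0 * dT for dT:
  dT = dL / (alpha * L0)
  dL (m) = 2.8454 / 1000 = 0.0028454
  dT = 0.0028454 / ((9.2 x 10^-6) * 0.791) = 391.0 K

391.0 K


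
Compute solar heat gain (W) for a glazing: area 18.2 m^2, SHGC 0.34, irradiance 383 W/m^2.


Solar heat gain: Q = Area * SHGC * Irradiance
  Q = 18.2 * 0.34 * 383 = 2370 W

2370 W


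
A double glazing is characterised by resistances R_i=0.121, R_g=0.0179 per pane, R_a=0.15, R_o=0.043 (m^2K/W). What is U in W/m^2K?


Total thermal resistance (series):
  R_total = R_in + R_glass + R_air + R_glass + R_out
  R_total = 0.121 + 0.0179 + 0.15 + 0.0179 + 0.043 = 0.3498 m^2K/W
U-value = 1 / R_total = 1 / 0.3498 = 2.859 W/m^2K

2.859 W/m^2K


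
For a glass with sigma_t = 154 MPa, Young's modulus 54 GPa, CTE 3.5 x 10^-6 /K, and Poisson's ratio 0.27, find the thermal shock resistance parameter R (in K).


Thermal shock resistance: R = sigma * (1 - nu) / (E * alpha)
  Numerator = 154 * (1 - 0.27) = 112.42
  Denominator = 54 * 1000 * (3.5 x 10^-6) = 0.189
  R = 112.42 / 0.189 = 594.8 K

594.8 K


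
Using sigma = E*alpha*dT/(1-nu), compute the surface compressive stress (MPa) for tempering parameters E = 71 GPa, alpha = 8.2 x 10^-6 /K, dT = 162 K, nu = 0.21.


Tempering stress: sigma = E * alpha * dT / (1 - nu)
  E (MPa) = 71 * 1000 = 71000
  Numerator = 71000 * (8.2 x 10^-6) * 162 = 94.3164
  Denominator = 1 - 0.21 = 0.79
  sigma = 94.3164 / 0.79 = 119.4 MPa

119.4 MPa


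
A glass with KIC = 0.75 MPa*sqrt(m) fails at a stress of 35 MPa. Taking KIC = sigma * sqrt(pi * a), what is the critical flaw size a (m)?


Rearrange KIC = sigma * sqrt(pi * a):
  sqrt(pi * a) = KIC / sigma
  sqrt(pi * a) = 0.75 / 35 = 0.021429
  a = (KIC / sigma)^2 / pi
  a = 0.021429^2 / pi = 0.0001462 m

0.0001462 m


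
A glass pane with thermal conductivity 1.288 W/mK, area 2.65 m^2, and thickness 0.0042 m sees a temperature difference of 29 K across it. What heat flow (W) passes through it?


Fourier's law: Q = k * A * dT / t
  Q = 1.288 * 2.65 * 29 / 0.0042
  Q = 98.9828 / 0.0042 = 23567.3 W

23567.3 W


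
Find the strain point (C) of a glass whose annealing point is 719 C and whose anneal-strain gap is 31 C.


Strain point = annealing point - difference:
  T_strain = 719 - 31 = 688 C

688 C


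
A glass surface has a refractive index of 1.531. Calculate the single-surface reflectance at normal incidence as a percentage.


Fresnel reflectance at normal incidence:
  R = ((n - 1)/(n + 1))^2
  (n - 1)/(n + 1) = (1.531 - 1)/(1.531 + 1) = 0.209798
  R = 0.209798^2 = 0.0440152
  R(%) = 0.0440152 * 100 = 4.402%

4.402%


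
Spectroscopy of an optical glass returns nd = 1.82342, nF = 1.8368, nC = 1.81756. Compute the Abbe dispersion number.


Abbe number formula: Vd = (nd - 1) / (nF - nC)
  nd - 1 = 1.82342 - 1 = 0.82342
  nF - nC = 1.8368 - 1.81756 = 0.01924
  Vd = 0.82342 / 0.01924 = 42.8

42.8


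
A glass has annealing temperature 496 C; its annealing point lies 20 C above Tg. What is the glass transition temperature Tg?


Rearrange T_anneal = Tg + offset for Tg:
  Tg = T_anneal - offset = 496 - 20 = 476 C

476 C


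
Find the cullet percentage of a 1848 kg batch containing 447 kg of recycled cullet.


Cullet ratio = (cullet mass / total batch mass) * 100
  Ratio = 447 / 1848 * 100 = 24.19%

24.19%


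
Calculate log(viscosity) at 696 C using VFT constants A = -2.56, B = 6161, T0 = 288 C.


VFT equation: log(eta) = A + B / (T - T0)
  T - T0 = 696 - 288 = 408
  B / (T - T0) = 6161 / 408 = 15.1
  log(eta) = -2.56 + 15.1 = 12.54

12.54


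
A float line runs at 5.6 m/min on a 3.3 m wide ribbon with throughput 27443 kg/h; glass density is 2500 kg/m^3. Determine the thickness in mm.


Ribbon cross-section from mass balance:
  Volume rate = throughput / density = 27443 / 2500 = 10.9772 m^3/h
  thickness = volume rate / (speed * 60 * width), i.e.
  thickness = throughput / (60 * speed * width * density) * 1000
  thickness = 27443 / (60 * 5.6 * 3.3 * 2500) * 1000 = 9.9 mm

9.9 mm


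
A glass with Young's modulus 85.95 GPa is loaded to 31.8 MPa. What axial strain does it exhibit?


Rearrange E = sigma / epsilon:
  epsilon = sigma / E
  E (MPa) = 85.95 * 1000 = 85950
  epsilon = 31.8 / 85950 = 0.00037

0.00037


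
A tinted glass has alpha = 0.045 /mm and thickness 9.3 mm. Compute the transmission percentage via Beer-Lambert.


Beer-Lambert law: T = exp(-alpha * thickness)
  exponent = -0.045 * 9.3 = -0.4185
  T = exp(-0.4185) = 0.658
  Percentage = 0.658 * 100 = 65.8%

65.8%


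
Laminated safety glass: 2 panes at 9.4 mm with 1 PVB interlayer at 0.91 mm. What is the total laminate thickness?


Total thickness = glass contribution + PVB contribution
  Glass: 2 * 9.4 = 18.8 mm
  PVB: 1 * 0.91 = 0.91 mm
  Total = 18.8 + 0.91 = 19.71 mm

19.71 mm


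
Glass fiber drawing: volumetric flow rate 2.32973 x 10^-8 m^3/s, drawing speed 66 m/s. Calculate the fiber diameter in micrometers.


Cross-sectional area from continuity:
  A = Q / v = 2.32973 x 10^-8 / 66 = 3.529894 x 10^-10 m^2
Diameter from circular cross-section:
  d = sqrt(4A / pi) * 10^6 (m -> um)
  d = sqrt(4 * 3.529894 x 10^-10 / pi) * 10^6 = 21.2 um

21.2 um


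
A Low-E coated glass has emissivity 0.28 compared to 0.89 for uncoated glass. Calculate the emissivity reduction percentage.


Percentage reduction = (1 - coated/uncoated) * 100
  Ratio = 0.28 / 0.89 = 0.3146
  Reduction = (1 - 0.3146) * 100 = 68.5%

68.5%


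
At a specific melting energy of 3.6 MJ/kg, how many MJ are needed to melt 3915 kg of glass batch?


Total energy = mass * specific energy
  E = 3915 * 3.6 = 14094 MJ

14094 MJ


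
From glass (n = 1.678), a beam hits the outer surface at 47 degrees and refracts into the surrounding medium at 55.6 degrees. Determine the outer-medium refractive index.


Apply Snell's law: n1 * sin(theta1) = n2 * sin(theta2)
  n2 = n1 * sin(theta1) / sin(theta2)
  sin(47) = 0.731354
  sin(55.6) = 0.825113
  n2 = 1.678 * 0.731354 / 0.825113 = 1.4873

1.4873


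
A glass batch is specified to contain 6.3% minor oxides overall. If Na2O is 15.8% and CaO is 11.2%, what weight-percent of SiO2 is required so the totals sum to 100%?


Known pieces sum to 100%:
  SiO2 = 100 - (others + Na2O + CaO)
  SiO2 = 100 - (6.3 + 15.8 + 11.2) = 66.7%

66.7%


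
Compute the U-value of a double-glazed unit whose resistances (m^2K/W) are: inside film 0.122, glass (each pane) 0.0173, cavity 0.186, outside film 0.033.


Total thermal resistance (series):
  R_total = R_in + R_glass + R_air + R_glass + R_out
  R_total = 0.122 + 0.0173 + 0.186 + 0.0173 + 0.033 = 0.3756 m^2K/W
U-value = 1 / R_total = 1 / 0.3756 = 2.662 W/m^2K

2.662 W/m^2K


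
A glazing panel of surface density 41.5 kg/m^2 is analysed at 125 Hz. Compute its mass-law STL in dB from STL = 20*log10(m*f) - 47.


Mass law: STL = 20 * log10(m * f) - 47
  m * f = 41.5 * 125 = 5187.5
  log10(5187.5) = 3.71496
  STL = 20 * 3.71496 - 47 = 74.2992 - 47 = 27.3 dB

27.3 dB


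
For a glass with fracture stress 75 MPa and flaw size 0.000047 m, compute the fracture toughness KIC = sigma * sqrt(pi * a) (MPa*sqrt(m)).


Fracture toughness: KIC = sigma * sqrt(pi * a)
  pi * a = pi * 0.000047 = 0.000147655
  sqrt(pi * a) = 0.012151
  KIC = 75 * 0.012151 = 0.911 MPa*sqrt(m)

0.911 MPa*sqrt(m)


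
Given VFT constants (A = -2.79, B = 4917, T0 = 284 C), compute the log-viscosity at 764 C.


VFT equation: log(eta) = A + B / (T - T0)
  T - T0 = 764 - 284 = 480
  B / (T - T0) = 4917 / 480 = 10.244
  log(eta) = -2.79 + 10.244 = 7.454

7.454


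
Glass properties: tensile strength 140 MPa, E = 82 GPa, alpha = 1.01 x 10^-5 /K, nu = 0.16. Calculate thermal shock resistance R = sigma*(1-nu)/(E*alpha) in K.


Thermal shock resistance: R = sigma * (1 - nu) / (E * alpha)
  Numerator = 140 * (1 - 0.16) = 117.6
  Denominator = 82 * 1000 * (1.01 x 10^-5) = 0.8282
  R = 117.6 / 0.8282 = 142.0 K

142.0 K


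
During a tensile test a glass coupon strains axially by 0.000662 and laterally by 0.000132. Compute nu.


Poisson's ratio: nu = lateral strain / axial strain
  nu = 0.000132 / 0.000662 = 0.1994

0.1994


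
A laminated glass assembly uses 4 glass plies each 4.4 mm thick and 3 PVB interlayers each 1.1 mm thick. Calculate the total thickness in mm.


Total thickness = glass contribution + PVB contribution
  Glass: 4 * 4.4 = 17.6 mm
  PVB: 3 * 1.1 = 3.3 mm
  Total = 17.6 + 3.3 = 20.9 mm

20.9 mm


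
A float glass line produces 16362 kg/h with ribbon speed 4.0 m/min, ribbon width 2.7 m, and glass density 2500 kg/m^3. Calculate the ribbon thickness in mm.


Ribbon cross-section from mass balance:
  Volume rate = throughput / density = 16362 / 2500 = 6.5448 m^3/h
  thickness = volume rate / (speed * 60 * width), i.e.
  thickness = throughput / (60 * speed * width * density) * 1000
  thickness = 16362 / (60 * 4.0 * 2.7 * 2500) * 1000 = 10.1 mm

10.1 mm


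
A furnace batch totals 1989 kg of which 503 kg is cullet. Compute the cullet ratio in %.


Cullet ratio = (cullet mass / total batch mass) * 100
  Ratio = 503 / 1989 * 100 = 25.29%

25.29%


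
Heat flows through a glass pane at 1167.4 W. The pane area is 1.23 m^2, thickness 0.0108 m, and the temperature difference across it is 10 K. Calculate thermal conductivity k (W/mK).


Fourier's law rearranged: k = Q * t / (A * dT)
  Numerator = 1167.4 * 0.0108 = 12.60792
  Denominator = 1.23 * 10 = 12.3
  k = 12.60792 / 12.3 = 1.025 W/mK

1.025 W/mK


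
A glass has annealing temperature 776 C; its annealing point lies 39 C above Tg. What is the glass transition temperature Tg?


Rearrange T_anneal = Tg + offset for Tg:
  Tg = T_anneal - offset = 776 - 39 = 737 C

737 C


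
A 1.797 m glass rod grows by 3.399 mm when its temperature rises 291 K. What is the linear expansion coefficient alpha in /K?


Rearrange dL = alpha * L0 * dT for alpha:
  alpha = dL / (L0 * dT)
  alpha = (3.399 / 1000) / (1.797 * 291) = 0.0000065 /K = 6.5 x 10^-6 /K

6.5 x 10^-6 /K


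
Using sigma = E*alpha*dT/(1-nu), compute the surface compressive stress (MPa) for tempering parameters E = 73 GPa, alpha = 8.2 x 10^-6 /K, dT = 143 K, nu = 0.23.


Tempering stress: sigma = E * alpha * dT / (1 - nu)
  E (MPa) = 73 * 1000 = 73000
  Numerator = 73000 * (8.2 x 10^-6) * 143 = 85.5998
  Denominator = 1 - 0.23 = 0.77
  sigma = 85.5998 / 0.77 = 111.2 MPa

111.2 MPa


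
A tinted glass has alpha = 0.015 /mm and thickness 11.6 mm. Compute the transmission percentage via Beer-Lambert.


Beer-Lambert law: T = exp(-alpha * thickness)
  exponent = -0.015 * 11.6 = -0.174
  T = exp(-0.174) = 0.8403
  Percentage = 0.8403 * 100 = 84.03%

84.03%


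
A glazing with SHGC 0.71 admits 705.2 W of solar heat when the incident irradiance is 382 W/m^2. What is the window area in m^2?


Rearrange Q = Area * SHGC * Irradiance:
  Area = Q / (SHGC * Irradiance)
  Area = 705.2 / (0.71 * 382) = 2.6 m^2

2.6 m^2


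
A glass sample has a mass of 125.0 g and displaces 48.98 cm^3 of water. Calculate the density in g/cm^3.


Use the definition of density:
  rho = mass / volume
  rho = 125.0 / 48.98 = 2.552 g/cm^3

2.552 g/cm^3


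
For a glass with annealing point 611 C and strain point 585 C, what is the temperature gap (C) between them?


Gap = T_anneal - T_strain:
  gap = 611 - 585 = 26 C

26 C


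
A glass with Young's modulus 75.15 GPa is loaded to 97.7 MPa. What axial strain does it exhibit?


Rearrange E = sigma / epsilon:
  epsilon = sigma / E
  E (MPa) = 75.15 * 1000 = 75150
  epsilon = 97.7 / 75150 = 0.0013

0.0013


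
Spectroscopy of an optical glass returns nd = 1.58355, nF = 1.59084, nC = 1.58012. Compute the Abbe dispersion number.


Abbe number formula: Vd = (nd - 1) / (nF - nC)
  nd - 1 = 1.58355 - 1 = 0.58355
  nF - nC = 1.59084 - 1.58012 = 0.01072
  Vd = 0.58355 / 0.01072 = 54.44

54.44


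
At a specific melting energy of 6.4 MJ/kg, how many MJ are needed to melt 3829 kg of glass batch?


Total energy = mass * specific energy
  E = 3829 * 6.4 = 24505.6 MJ

24505.6 MJ


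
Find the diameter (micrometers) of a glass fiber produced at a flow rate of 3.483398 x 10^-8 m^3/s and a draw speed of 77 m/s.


Cross-sectional area from continuity:
  A = Q / v = 3.483398 x 10^-8 / 77 = 4.523894 x 10^-10 m^2
Diameter from circular cross-section:
  d = sqrt(4A / pi) * 10^6 (m -> um)
  d = sqrt(4 * 4.523894 x 10^-10 / pi) * 10^6 = 24.0 um

24.0 um


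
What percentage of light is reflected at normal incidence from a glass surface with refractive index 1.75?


Fresnel reflectance at normal incidence:
  R = ((n - 1)/(n + 1))^2
  (n - 1)/(n + 1) = (1.75 - 1)/(1.75 + 1) = 0.272727
  R = 0.272727^2 = 0.07438
  R(%) = 0.07438 * 100 = 7.438%

7.438%


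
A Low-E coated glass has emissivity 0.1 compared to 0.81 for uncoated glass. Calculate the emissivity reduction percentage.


Percentage reduction = (1 - coated/uncoated) * 100
  Ratio = 0.1 / 0.81 = 0.1235
  Reduction = (1 - 0.1235) * 100 = 87.7%

87.7%


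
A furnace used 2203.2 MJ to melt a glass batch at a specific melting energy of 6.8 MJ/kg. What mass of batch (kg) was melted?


Rearrange E = m * s for m:
  m = E / s
  m = 2203.2 / 6.8 = 324.0 kg

324.0 kg


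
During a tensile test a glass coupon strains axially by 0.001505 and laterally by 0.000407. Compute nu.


Poisson's ratio: nu = lateral strain / axial strain
  nu = 0.000407 / 0.001505 = 0.2704

0.2704


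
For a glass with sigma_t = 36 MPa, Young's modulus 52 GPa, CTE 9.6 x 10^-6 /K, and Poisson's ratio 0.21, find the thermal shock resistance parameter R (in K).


Thermal shock resistance: R = sigma * (1 - nu) / (E * alpha)
  Numerator = 36 * (1 - 0.21) = 28.44
  Denominator = 52 * 1000 * (9.6 x 10^-6) = 0.4992
  R = 28.44 / 0.4992 = 57.0 K

57.0 K


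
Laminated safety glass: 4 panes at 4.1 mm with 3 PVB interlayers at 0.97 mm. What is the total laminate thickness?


Total thickness = glass contribution + PVB contribution
  Glass: 4 * 4.1 = 16.4 mm
  PVB: 3 * 0.97 = 2.91 mm
  Total = 16.4 + 2.91 = 19.31 mm

19.31 mm


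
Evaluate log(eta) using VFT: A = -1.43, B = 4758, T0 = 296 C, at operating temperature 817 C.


VFT equation: log(eta) = A + B / (T - T0)
  T - T0 = 817 - 296 = 521
  B / (T - T0) = 4758 / 521 = 9.132
  log(eta) = -1.43 + 9.132 = 7.702

7.702


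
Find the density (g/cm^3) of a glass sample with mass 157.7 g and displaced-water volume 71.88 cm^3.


Use the definition of density:
  rho = mass / volume
  rho = 157.7 / 71.88 = 2.194 g/cm^3

2.194 g/cm^3


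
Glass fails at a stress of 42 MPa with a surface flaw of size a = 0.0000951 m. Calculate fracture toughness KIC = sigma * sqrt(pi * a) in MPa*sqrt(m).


Fracture toughness: KIC = sigma * sqrt(pi * a)
  pi * a = pi * 0.0000951 = 0.000298765
  sqrt(pi * a) = 0.017285
  KIC = 42 * 0.017285 = 0.726 MPa*sqrt(m)

0.726 MPa*sqrt(m)


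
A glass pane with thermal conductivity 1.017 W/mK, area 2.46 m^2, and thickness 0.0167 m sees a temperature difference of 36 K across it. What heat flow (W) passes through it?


Fourier's law: Q = k * A * dT / t
  Q = 1.017 * 2.46 * 36 / 0.0167
  Q = 90.06552 / 0.0167 = 5393.1 W

5393.1 W


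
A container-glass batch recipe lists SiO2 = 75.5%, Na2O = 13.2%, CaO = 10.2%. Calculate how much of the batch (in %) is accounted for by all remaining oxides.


Sum the three major oxides:
  SiO2 + Na2O + CaO = 75.5 + 13.2 + 10.2 = 98.9%
Subtract from 100%:
  Others = 100 - 98.9 = 1.1%

1.1%


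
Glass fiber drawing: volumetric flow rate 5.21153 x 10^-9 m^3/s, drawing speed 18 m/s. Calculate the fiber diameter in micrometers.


Cross-sectional area from continuity:
  A = Q / v = 5.21153 x 10^-9 / 18 = 2.895294 x 10^-10 m^2
Diameter from circular cross-section:
  d = sqrt(4A / pi) * 10^6 (m -> um)
  d = sqrt(4 * 2.895294 x 10^-10 / pi) * 10^6 = 19.2 um

19.2 um


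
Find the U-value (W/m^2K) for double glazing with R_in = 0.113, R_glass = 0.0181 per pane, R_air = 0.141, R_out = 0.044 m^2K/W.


Total thermal resistance (series):
  R_total = R_in + R_glass + R_air + R_glass + R_out
  R_total = 0.113 + 0.0181 + 0.141 + 0.0181 + 0.044 = 0.3342 m^2K/W
U-value = 1 / R_total = 1 / 0.3342 = 2.992 W/m^2K

2.992 W/m^2K


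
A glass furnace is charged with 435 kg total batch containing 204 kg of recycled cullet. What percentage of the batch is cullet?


Cullet ratio = (cullet mass / total batch mass) * 100
  Ratio = 204 / 435 * 100 = 46.9%

46.9%


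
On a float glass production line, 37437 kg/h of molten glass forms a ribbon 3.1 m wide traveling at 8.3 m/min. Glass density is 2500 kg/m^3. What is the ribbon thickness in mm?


Ribbon cross-section from mass balance:
  Volume rate = throughput / density = 37437 / 2500 = 14.9748 m^3/h
  thickness = volume rate / (speed * 60 * width), i.e.
  thickness = throughput / (60 * speed * width * density) * 1000
  thickness = 37437 / (60 * 8.3 * 3.1 * 2500) * 1000 = 9.7 mm

9.7 mm


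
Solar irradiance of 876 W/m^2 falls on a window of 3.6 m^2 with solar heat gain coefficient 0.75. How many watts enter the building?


Solar heat gain: Q = Area * SHGC * Irradiance
  Q = 3.6 * 0.75 * 876 = 2365.2 W

2365.2 W


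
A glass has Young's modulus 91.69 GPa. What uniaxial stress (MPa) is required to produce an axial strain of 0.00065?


Rearrange E = sigma / epsilon:
  sigma = E * epsilon
  E (MPa) = 91.69 * 1000 = 91690
  sigma = 91690 * 0.00065 = 59.6 MPa

59.6 MPa


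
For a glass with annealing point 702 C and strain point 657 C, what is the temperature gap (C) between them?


Gap = T_anneal - T_strain:
  gap = 702 - 657 = 45 C

45 C


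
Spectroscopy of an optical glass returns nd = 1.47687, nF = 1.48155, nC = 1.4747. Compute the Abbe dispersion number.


Abbe number formula: Vd = (nd - 1) / (nF - nC)
  nd - 1 = 1.47687 - 1 = 0.47687
  nF - nC = 1.48155 - 1.4747 = 0.00685
  Vd = 0.47687 / 0.00685 = 69.62

69.62


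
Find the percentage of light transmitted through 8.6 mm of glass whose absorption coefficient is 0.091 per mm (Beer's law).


Beer-Lambert law: T = exp(-alpha * thickness)
  exponent = -0.091 * 8.6 = -0.7826
  T = exp(-0.7826) = 0.4572
  Percentage = 0.4572 * 100 = 45.72%

45.72%


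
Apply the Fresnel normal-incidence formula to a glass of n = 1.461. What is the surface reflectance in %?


Fresnel reflectance at normal incidence:
  R = ((n - 1)/(n + 1))^2
  (n - 1)/(n + 1) = (1.461 - 1)/(1.461 + 1) = 0.187322
  R = 0.187322^2 = 0.0350895
  R(%) = 0.0350895 * 100 = 3.509%

3.509%


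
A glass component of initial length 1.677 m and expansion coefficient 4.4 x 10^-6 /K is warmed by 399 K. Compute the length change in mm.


Thermal expansion formula: dL = alpha * L0 * dT
  dL = (4.4 x 10^-6) * 1.677 * 399 = 0.00294414 m
Convert to mm: 0.00294414 * 1000 = 2.9441 mm

2.9441 mm


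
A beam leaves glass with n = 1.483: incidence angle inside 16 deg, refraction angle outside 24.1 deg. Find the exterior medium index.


Apply Snell's law: n1 * sin(theta1) = n2 * sin(theta2)
  n2 = n1 * sin(theta1) / sin(theta2)
  sin(16) = 0.275637
  sin(24.1) = 0.40833
  n2 = 1.483 * 0.275637 / 0.40833 = 1.0011

1.0011


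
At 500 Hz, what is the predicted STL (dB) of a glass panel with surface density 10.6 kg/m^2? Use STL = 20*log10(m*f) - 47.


Mass law: STL = 20 * log10(m * f) - 47
  m * f = 10.6 * 500 = 5300
  log10(5300) = 3.72428
  STL = 20 * 3.72428 - 47 = 74.4856 - 47 = 27.5 dB

27.5 dB


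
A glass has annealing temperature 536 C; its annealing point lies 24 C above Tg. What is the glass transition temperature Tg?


Rearrange T_anneal = Tg + offset for Tg:
  Tg = T_anneal - offset = 536 - 24 = 512 C

512 C


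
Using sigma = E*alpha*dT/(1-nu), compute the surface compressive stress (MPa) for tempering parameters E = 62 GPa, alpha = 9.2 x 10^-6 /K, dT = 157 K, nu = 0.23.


Tempering stress: sigma = E * alpha * dT / (1 - nu)
  E (MPa) = 62 * 1000 = 62000
  Numerator = 62000 * (9.2 x 10^-6) * 157 = 89.5528
  Denominator = 1 - 0.23 = 0.77
  sigma = 89.5528 / 0.77 = 116.3 MPa

116.3 MPa


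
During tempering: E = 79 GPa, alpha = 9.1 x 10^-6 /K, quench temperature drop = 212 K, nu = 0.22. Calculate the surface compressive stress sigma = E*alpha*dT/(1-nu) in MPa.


Tempering stress: sigma = E * alpha * dT / (1 - nu)
  E (MPa) = 79 * 1000 = 79000
  Numerator = 79000 * (9.1 x 10^-6) * 212 = 152.4068
  Denominator = 1 - 0.22 = 0.78
  sigma = 152.4068 / 0.78 = 195.4 MPa

195.4 MPa


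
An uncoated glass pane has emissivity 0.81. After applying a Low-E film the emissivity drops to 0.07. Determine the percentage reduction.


Percentage reduction = (1 - coated/uncoated) * 100
  Ratio = 0.07 / 0.81 = 0.0864
  Reduction = (1 - 0.0864) * 100 = 91.4%

91.4%


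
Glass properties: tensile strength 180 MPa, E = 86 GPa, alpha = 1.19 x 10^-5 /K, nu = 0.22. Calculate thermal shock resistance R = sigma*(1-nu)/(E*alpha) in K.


Thermal shock resistance: R = sigma * (1 - nu) / (E * alpha)
  Numerator = 180 * (1 - 0.22) = 140.4
  Denominator = 86 * 1000 * (1.19 x 10^-5) = 1.0234
  R = 140.4 / 1.0234 = 137.2 K

137.2 K


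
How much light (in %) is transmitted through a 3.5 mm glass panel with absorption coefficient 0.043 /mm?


Beer-Lambert law: T = exp(-alpha * thickness)
  exponent = -0.043 * 3.5 = -0.1505
  T = exp(-0.1505) = 0.8603
  Percentage = 0.8603 * 100 = 86.03%

86.03%


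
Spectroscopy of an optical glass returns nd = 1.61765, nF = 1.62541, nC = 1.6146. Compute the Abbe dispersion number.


Abbe number formula: Vd = (nd - 1) / (nF - nC)
  nd - 1 = 1.61765 - 1 = 0.61765
  nF - nC = 1.62541 - 1.6146 = 0.01081
  Vd = 0.61765 / 0.01081 = 57.14

57.14


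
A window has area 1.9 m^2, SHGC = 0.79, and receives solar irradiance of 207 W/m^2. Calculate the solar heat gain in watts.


Solar heat gain: Q = Area * SHGC * Irradiance
  Q = 1.9 * 0.79 * 207 = 310.7 W

310.7 W


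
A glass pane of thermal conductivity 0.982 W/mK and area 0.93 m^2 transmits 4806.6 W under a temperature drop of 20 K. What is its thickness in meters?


Fourier's law: t = k * A * dT / Q
  t = 0.982 * 0.93 * 20 / 4806.6
  t = 18.2652 / 4806.6 = 0.0038 m

0.0038 m


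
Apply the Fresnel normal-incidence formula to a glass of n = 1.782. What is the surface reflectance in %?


Fresnel reflectance at normal incidence:
  R = ((n - 1)/(n + 1))^2
  (n - 1)/(n + 1) = (1.782 - 1)/(1.782 + 1) = 0.281093
  R = 0.281093^2 = 0.0790133
  R(%) = 0.0790133 * 100 = 7.901%

7.901%
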